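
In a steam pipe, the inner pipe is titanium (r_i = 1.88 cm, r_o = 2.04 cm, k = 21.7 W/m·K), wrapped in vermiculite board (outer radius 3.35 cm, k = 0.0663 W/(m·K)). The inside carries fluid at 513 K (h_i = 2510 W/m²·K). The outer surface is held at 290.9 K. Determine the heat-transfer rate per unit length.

Series thermal resistances, inner to outer:
  R'_conv,in = 1/(2πr h) = 1/(2π·0.0188·2510) = 0.003373 m·K/W
  R'_titanium = ln(0.0204/0.0188)/(2πk) = 0.08168/(2π·21.7) = 5.991×10^-4 m·K/W
  R'_vermiculite board = ln(0.0335/0.0204)/(2πk) = 0.4960/(2π·0.0663) = 1.191 m·K/W
ΣR = 0.003373 + 5.991×10^-4 + 1.191 = 1.195 m·K/W
Q' = ΔT/ΣR = (513 K − 290.9 K)/1.195 = 186 W/m

Q' = 186 W/m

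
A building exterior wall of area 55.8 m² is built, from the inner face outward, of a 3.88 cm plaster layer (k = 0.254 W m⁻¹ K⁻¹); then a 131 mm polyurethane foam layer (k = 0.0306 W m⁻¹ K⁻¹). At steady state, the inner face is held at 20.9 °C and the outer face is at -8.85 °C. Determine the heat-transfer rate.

Series thermal resistances, inner to outer:
  R_plaster = L/(kA) = 0.0388/(0.254·55.8) = 0.002738 K/W
  R_polyurethane foam = L/(kA) = 0.131/(0.0306·55.8) = 0.07672 K/W
ΣR = 0.002738 + 0.07672 = 0.07946 K/W
Q = ΔT/ΣR = (20.9 °C − -8.85 °C)/0.07946 = 374 W

Q = 374 W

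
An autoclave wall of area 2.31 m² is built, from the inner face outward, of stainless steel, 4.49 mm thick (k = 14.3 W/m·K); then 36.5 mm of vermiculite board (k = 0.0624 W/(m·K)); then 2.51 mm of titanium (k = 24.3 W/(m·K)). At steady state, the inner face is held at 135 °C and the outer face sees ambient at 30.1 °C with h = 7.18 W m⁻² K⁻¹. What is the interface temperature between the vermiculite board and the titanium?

Treat each layer as a resistance in series:
  R_stainless steel = L/(kA) = 0.00449/(14.3·2.31) = 1.359×10^-4 K/W
  R_vermiculite board = L/(kA) = 0.0365/(0.0624·2.31) = 0.2532 K/W
  R_titanium = L/(kA) = 0.00251/(24.3·2.31) = 4.472×10^-5 K/W
  R_conv,out = 1/(hA) = 1/(7.18·2.31) = 0.06029 K/W
ΣR = 1.359×10^-4 + 0.2532 + 4.472×10^-5 + 0.06029 = 0.3137 K/W
Q = ΔT/ΣR = (135 °C − 30.1 °C)/0.3137 = 334.4 W
From the inner boundary to the vermiculite board/titanium interface, ΣR_partial = 0.2533 K/W.
T_interface = T_in − Q·ΣR_partial = 135 °C − (334.4)(0.2533) = 50.3 °C

T = 50.3 °C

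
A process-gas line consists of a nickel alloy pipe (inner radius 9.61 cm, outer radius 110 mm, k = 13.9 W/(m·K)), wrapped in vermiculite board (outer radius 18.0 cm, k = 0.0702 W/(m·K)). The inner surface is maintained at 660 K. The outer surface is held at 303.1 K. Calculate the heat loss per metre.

Q' = 319 W/m

Treat each layer as a resistance in series:
  R'_nickel alloy = ln(0.110/0.0961)/(2πk) = 0.1351/(2π·13.9) = 0.001547 m·K/W
  R'_vermiculite board = ln(0.180/0.110)/(2πk) = 0.4925/(2π·0.0702) = 1.117 m·K/W
ΣR = 0.001547 + 1.117 = 1.119 m·K/W
Q' = ΔT/ΣR = (660 K − 303.1 K)/1.119 = 319 W/m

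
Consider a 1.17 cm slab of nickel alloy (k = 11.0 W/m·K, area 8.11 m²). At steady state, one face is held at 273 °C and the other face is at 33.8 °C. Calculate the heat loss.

Q = kA·ΔT/L = 11.0 × 8.11 × |273 °C − 33.8 °C| / 0.0117 = 1.82×10^6 W

Q = 1.82×10^6 W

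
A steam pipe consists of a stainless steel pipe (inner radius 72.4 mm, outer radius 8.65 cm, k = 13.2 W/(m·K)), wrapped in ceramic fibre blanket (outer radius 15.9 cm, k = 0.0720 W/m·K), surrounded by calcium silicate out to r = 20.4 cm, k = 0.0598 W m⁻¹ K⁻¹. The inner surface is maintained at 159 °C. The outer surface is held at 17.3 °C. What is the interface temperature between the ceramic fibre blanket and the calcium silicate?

Treat each layer as a resistance in series:
  R'_stainless steel = ln(0.0865/0.0724)/(2πk) = 0.1779/(2π·13.2) = 0.002145 m·K/W
  R'_ceramic fibre blanket = ln(0.159/0.0865)/(2πk) = 0.6088/(2π·0.0720) = 1.346 m·K/W
  R'_calcium silicate = ln(0.204/0.159)/(2πk) = 0.2492/(2π·0.0598) = 0.6633 m·K/W
ΣR = 0.002145 + 1.346 + 0.6633 = 2.011 m·K/W
Q' = ΔT/ΣR = (159 °C − 17.3 °C)/2.011 = 70.46 W/m
From the inner boundary to the ceramic fibre blanket/calcium silicate interface, ΣR_partial = 1.348 m·K/W.
T_interface = T_in − Q'·ΣR_partial = 159 °C − (70.46)(1.348) = 64.0 °C

T = 64.0 °C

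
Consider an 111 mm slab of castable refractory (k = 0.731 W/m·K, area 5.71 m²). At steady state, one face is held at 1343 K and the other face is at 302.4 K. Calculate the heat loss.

Q = 39100 W

Q = kA·ΔT/L = 0.731 × 5.71 × |1343 K − 302.4 K| / 0.111 = 39100 W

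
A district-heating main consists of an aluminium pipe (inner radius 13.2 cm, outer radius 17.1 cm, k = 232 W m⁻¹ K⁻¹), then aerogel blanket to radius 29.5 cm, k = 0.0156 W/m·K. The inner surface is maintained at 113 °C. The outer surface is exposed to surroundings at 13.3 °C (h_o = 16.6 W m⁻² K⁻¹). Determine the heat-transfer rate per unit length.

Q' = 17.8 W/m

Treat each layer as a resistance in series:
  R'_aluminium = ln(0.171/0.132)/(2πk) = 0.2589/(2π·232) = 1.776×10^-4 m·K/W
  R'_aerogel blanket = ln(0.295/0.171)/(2πk) = 0.5453/(2π·0.0156) = 5.563 m·K/W
  R'_conv,out = 1/(2πr h) = 1/(2π·0.295·16.6) = 0.03250 m·K/W
ΣR = 1.776×10^-4 + 5.563 + 0.03250 = 5.596 m·K/W
Q' = ΔT/ΣR = (113 °C − 13.3 °C)/5.596 = 17.8 W/m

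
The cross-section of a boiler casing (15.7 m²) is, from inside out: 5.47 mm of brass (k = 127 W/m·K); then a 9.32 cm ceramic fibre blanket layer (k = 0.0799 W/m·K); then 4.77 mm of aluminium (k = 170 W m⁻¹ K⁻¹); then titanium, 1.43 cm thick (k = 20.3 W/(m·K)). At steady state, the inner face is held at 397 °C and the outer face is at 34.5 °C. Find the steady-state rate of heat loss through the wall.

Resistance network (inner→outer):
  R_brass = L/(kA) = 0.00547/(127·15.7) = 2.743×10^-6 K/W
  R_ceramic fibre blanket = L/(kA) = 0.0932/(0.0799·15.7) = 0.07430 K/W
  R_aluminium = L/(kA) = 0.00477/(170·15.7) = 1.787×10^-6 K/W
  R_titanium = L/(kA) = 0.0143/(20.3·15.7) = 4.487×10^-5 K/W
ΣR = 2.743×10^-6 + 0.07430 + 1.787×10^-6 + 4.487×10^-5 = 0.07435 K/W
Q = ΔT/ΣR = (397 °C − 34.5 °C)/0.07435 = 4880 W

Q = 4.88 kW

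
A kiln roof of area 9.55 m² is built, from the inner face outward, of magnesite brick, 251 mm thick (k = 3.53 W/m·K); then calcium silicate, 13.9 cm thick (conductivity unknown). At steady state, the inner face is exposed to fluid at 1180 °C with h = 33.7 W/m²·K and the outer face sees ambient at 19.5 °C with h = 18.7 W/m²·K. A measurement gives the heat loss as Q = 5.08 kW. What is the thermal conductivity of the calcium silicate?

k = 0.0686 W/m·K

ΣR = ΔT/Q = |1180 − 19.5|/5080 = 0.2284 K/W
Known resistances:
  R_conv,in = 1/(hA) = 1/(33.7·9.55) = 0.003107 K/W
  R_magnesite brick = L/(kA) = 0.251/(3.53·9.55) = 0.007446 K/W
  R_conv,out = 1/(hA) = 1/(18.7·9.55) = 0.005600 K/W
R_calcium silicate = ΣR − ΣR_known = 0.2284 − 0.01615 = 0.2122 K/W
L/(kA) = 0.2122 ⇒ k = 0.139/(0.2122·9.55) = 0.0686 W/m·K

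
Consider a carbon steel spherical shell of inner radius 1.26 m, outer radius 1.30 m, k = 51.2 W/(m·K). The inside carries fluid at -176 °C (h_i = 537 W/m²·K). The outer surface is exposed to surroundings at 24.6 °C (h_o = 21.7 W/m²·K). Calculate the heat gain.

Q = 87.2 kW

Treat each layer as a resistance in series:
  R_conv,in = 1/(4πr²h) = 1/(4π·1.26²·537) = 9.334×10^-5 K/W
  R_carbon steel = (1/1.26 − 1/1.30)/(4πk) = 0.02442/(4π·51.2) = 3.795×10^-5 K/W
  R_conv,out = 1/(4πr²h) = 1/(4π·1.30²·21.7) = 0.002170 K/W
ΣR = 9.334×10^-5 + 3.795×10^-5 + 0.002170 = 0.002301 K/W
Q = ΔT/ΣR = (-176 °C − 24.6 °C)/0.002301 = -87200 W
(Negative Q ⇒ heat flows inward; heat gain = 87200 W.)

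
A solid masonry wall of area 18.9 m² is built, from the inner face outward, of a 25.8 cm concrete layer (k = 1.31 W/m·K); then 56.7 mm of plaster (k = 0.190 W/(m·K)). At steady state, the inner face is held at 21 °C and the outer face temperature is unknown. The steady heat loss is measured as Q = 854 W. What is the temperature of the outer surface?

T_out = -1.38 °C

Series resistances:
  R_concrete = L/(kA) = 0.258/(1.31·18.9) = 0.01042 K/W
  R_plaster = L/(kA) = 0.0567/(0.190·18.9) = 0.01579 K/W
ΣR = 0.02621 K/W
ΔT = Q·ΣR = 854 × 0.02621 = 22.38 K
Heat flows outward, so T_out = T_in − ΔT = 21 − 22.38 = -1.38 °C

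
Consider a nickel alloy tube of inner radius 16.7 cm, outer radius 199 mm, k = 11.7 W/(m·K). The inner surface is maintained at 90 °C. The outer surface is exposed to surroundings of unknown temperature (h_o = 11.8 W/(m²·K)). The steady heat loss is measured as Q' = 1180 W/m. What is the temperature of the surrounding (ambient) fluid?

T_out = 7.21 °C

Series resistances:
  R'_nickel alloy = ln(0.199/0.167)/(2πk) = 0.1753/(2π·11.7) = 0.002385 m·K/W
  R'_conv,out = 1/(2πr h) = 1/(2π·0.199·11.8) = 0.06778 m·K/W
ΣR = 0.07016 m·K/W
ΔT = Q'·ΣR = 1180 × 0.07016 = 82.79 K
Heat flows outward, so T_out = T_in − ΔT = 90 − 82.79 = 7.21 °C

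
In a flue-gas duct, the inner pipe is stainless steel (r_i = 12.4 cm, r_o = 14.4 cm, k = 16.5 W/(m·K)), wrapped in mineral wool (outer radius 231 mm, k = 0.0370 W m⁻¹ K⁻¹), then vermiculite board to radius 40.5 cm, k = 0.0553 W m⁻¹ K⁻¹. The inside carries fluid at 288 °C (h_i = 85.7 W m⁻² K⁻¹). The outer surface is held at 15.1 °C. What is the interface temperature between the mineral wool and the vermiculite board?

Treat each layer as a resistance in series:
  R'_conv,in = 1/(2πr h) = 1/(2π·0.124·85.7) = 0.01498 m·K/W
  R'_stainless steel = ln(0.144/0.124)/(2πk) = 0.1495/(2π·16.5) = 0.001442 m·K/W
  R'_mineral wool = ln(0.231/0.144)/(2πk) = 0.4726/(2π·0.0370) = 2.033 m·K/W
  R'_vermiculite board = ln(0.405/0.231)/(2πk) = 0.5615/(2π·0.0553) = 1.616 m·K/W
ΣR = 0.01498 + 0.001442 + 2.033 + 1.616 = 3.665 m·K/W
Q' = ΔT/ΣR = (288 °C − 15.1 °C)/3.665 = 74.46 W/m
From the inner boundary to the mineral wool/vermiculite board interface, ΣR_partial = 2.049 m·K/W.
T_interface = T_in − Q'·ΣR_partial = 288 °C − (74.46)(2.049) = 135 °C

T = 135 °C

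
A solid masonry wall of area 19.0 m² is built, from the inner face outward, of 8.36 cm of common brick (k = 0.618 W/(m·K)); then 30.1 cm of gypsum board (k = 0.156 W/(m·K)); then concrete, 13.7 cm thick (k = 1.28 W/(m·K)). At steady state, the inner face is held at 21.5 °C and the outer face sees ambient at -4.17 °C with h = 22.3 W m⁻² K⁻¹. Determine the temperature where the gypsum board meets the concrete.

Treat each layer as a resistance in series:
  R_common brick = L/(kA) = 0.0836/(0.618·19.0) = 0.007120 K/W
  R_gypsum board = L/(kA) = 0.301/(0.156·19.0) = 0.1016 K/W
  R_concrete = L/(kA) = 0.137/(1.28·19.0) = 0.005633 K/W
  R_conv,out = 1/(hA) = 1/(22.3·19.0) = 0.002360 K/W
ΣR = 0.007120 + 0.1016 + 0.005633 + 0.002360 = 0.1167 K/W
Q = ΔT/ΣR = (21.5 °C − -4.17 °C)/0.1167 = 220.0 W
From the inner boundary to the gypsum board/concrete interface, ΣR_partial = 0.1087 K/W.
T_interface = T_in − Q·ΣR_partial = 21.5 °C − (220.0)(0.1087) = -2.41 °C

T = -2.41 °C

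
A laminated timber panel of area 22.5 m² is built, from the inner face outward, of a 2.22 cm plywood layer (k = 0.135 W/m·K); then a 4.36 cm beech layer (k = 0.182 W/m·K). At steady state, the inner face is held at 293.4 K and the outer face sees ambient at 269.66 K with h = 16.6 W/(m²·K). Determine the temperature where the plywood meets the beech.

Series thermal resistances, inner to outer:
  R_plywood = L/(kA) = 0.0222/(0.135·22.5) = 0.007309 K/W
  R_beech = L/(kA) = 0.0436/(0.182·22.5) = 0.01065 K/W
  R_conv,out = 1/(hA) = 1/(16.6·22.5) = 0.002677 K/W
ΣR = 0.007309 + 0.01065 + 0.002677 = 0.02064 K/W
Q = ΔT/ΣR = (293.4 K − 269.66 K)/0.02064 = 1150 W
From the inner boundary to the plywood/beech interface, ΣR_partial = 0.007309 K/W.
T_interface = T_in − Q·ΣR_partial = 293.4 K − (1150)(0.007309) = 285.0 K

T = 285.0 K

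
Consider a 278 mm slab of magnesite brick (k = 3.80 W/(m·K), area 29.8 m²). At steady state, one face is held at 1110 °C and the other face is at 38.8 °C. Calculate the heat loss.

Q = 4.36×10^5 W

Q = kA·ΔT/L = 3.80 × 29.8 × |1110 °C − 38.8 °C| / 0.278 = 4.36×10^5 W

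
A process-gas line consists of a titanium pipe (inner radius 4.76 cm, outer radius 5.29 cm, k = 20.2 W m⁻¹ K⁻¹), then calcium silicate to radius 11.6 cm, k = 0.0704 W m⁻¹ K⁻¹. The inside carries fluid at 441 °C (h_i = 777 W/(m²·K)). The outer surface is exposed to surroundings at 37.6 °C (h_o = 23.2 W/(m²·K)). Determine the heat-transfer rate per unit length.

Q' = 219 W/m

Series thermal resistances, inner to outer:
  R'_conv,in = 1/(2πr h) = 1/(2π·0.0476·777) = 0.004303 m·K/W
  R'_titanium = ln(0.0529/0.0476)/(2πk) = 0.1056/(2π·20.2) = 8.318×10^-4 m·K/W
  R'_calcium silicate = ln(0.116/0.0529)/(2πk) = 0.7852/(2π·0.0704) = 1.775 m·K/W
  R'_conv,out = 1/(2πr h) = 1/(2π·0.116·23.2) = 0.05914 m·K/W
ΣR = 0.004303 + 8.318×10^-4 + 1.775 + 0.05914 = 1.839 m·K/W
Q' = ΔT/ΣR = (441 °C − 37.6 °C)/1.839 = 219 W/m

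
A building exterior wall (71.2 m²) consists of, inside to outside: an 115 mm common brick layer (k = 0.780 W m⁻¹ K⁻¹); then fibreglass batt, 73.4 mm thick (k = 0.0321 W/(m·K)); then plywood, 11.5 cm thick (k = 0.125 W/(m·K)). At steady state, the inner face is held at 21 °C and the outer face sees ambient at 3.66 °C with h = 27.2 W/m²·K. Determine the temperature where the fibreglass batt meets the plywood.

Series thermal resistances, inner to outer:
  R_common brick = L/(kA) = 0.115/(0.780·71.2) = 0.002071 K/W
  R_fibreglass batt = L/(kA) = 0.0734/(0.0321·71.2) = 0.03212 K/W
  R_plywood = L/(kA) = 0.115/(0.125·71.2) = 0.01292 K/W
  R_conv,out = 1/(hA) = 1/(27.2·71.2) = 5.164×10^-4 K/W
ΣR = 0.002071 + 0.03212 + 0.01292 + 5.164×10^-4 = 0.04763 K/W
Q = ΔT/ΣR = (21 °C − 3.66 °C)/0.04763 = 364.1 W
From the inner boundary to the fibreglass batt/plywood interface, ΣR_partial = 0.03419 K/W.
T_interface = T_in − Q·ΣR_partial = 21 °C − (364.1)(0.03419) = 8.55 °C

T = 8.55 °C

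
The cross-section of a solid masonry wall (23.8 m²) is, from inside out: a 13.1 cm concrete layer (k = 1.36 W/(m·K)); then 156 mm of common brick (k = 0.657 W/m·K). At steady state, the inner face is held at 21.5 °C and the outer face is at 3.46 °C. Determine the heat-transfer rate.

Q = 1290 W

Series thermal resistances, inner to outer:
  R_concrete = L/(kA) = 0.131/(1.36·23.8) = 0.004047 K/W
  R_common brick = L/(kA) = 0.156/(0.657·23.8) = 0.009977 K/W
ΣR = 0.004047 + 0.009977 = 0.01402 K/W
Q = ΔT/ΣR = (21.5 °C − 3.46 °C)/0.01402 = 1290 W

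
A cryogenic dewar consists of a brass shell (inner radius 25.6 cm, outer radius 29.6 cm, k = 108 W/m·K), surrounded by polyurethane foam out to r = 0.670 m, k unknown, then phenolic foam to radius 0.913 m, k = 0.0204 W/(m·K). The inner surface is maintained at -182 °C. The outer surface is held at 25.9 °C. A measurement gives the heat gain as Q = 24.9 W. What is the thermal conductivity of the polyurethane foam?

ΣR = ΔT/Q = |-182 − 25.9|/24.9 = 8.349 K/W
Known resistances:
  R_brass = (1/0.256 − 1/0.296)/(4πk) = 0.5279/(4π·108) = 3.890×10^-4 K/W
  R_phenolic foam = (1/0.670 − 1/0.913)/(4πk) = 0.3972/(4π·0.0204) = 1.550 K/W
R_polyurethane foam = ΣR − ΣR_known = 8.349 − 1.550 = 6.799 K/W
(1/r₁−1/r₂)/(4πk) = 6.799 ⇒ k = 1.886/(4π·6.799) = 0.0221 W/m·K

k = 0.0221 W/m·K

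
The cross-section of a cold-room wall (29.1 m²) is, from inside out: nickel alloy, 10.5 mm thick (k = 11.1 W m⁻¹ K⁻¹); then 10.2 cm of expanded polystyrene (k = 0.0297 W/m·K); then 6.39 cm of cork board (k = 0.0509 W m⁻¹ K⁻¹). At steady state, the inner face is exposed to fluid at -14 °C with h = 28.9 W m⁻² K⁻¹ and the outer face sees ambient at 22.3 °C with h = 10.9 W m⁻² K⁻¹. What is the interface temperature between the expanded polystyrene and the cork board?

Treat each layer as a resistance in series:
  R_conv,in = 1/(hA) = 1/(28.9·29.1) = 0.001189 K/W
  R_nickel alloy = L/(kA) = 0.0105/(11.1·29.1) = 3.251×10^-5 K/W
  R_expanded polystyrene = L/(kA) = 0.102/(0.0297·29.1) = 0.1180 K/W
  R_cork board = L/(kA) = 0.0639/(0.0509·29.1) = 0.04314 K/W
  R_conv,out = 1/(hA) = 1/(10.9·29.1) = 0.003153 K/W
ΣR = 0.001189 + 3.251×10^-5 + 0.1180 + 0.04314 + 0.003153 = 0.1655 K/W
Q = ΔT/ΣR = (-14 °C − 22.3 °C)/0.1655 = -219.3 W
From the inner boundary to the expanded polystyrene/cork board interface, ΣR_partial = 0.1192 K/W.
T_interface = T_in − Q·ΣR_partial = -14 °C − (-219.3)(0.1192) = 12.1 °C

T = 12.1 °C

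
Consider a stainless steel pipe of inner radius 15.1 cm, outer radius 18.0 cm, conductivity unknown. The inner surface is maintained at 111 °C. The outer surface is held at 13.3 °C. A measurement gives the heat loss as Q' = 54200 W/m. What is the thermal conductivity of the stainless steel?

k = 15.5 W/m·K

ΣR = ΔT/Q' = |111 − 13.3|/54200 = 0.001803 m·K/W
ln(r₂/r₁)/(2πk) = 0.001803 ⇒ k = 0.1757/(2π·0.001803) = 15.5 W/m·K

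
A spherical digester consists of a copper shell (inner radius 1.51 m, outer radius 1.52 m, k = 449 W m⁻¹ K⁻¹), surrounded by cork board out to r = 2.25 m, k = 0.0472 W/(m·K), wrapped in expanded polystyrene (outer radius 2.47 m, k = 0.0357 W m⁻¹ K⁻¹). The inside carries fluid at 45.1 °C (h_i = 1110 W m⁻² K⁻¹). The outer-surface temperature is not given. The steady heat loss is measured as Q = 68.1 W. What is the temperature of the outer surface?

T_out = 14.6 °C

Sum the resistances:
  R_conv,in = 1/(4πr²h) = 1/(4π·1.51²·1110) = 3.144×10^-5 K/W
  R_copper = (1/1.51 − 1/1.52)/(4πk) = 0.004357/(4π·449) = 7.722×10^-7 K/W
  R_cork board = (1/1.52 − 1/2.25)/(4πk) = 0.2135/(4π·0.0472) = 0.3599 K/W
  R_expanded polystyrene = (1/2.25 − 1/2.47)/(4πk) = 0.03959/(4π·0.0357) = 0.08824 K/W
ΣR = 0.4481 K/W
ΔT = Q·ΣR = 68.1 × 0.4481 = 30.52 K
Heat flows outward, so T_out = T_in − ΔT = 45.1 − 30.52 = 14.6 °C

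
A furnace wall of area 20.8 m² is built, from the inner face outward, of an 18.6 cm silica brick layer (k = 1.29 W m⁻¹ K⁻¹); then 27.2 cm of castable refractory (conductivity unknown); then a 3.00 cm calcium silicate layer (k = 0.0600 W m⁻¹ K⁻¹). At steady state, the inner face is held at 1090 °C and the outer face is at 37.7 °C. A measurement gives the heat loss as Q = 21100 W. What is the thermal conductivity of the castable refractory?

k = 0.692 W/m·K

ΣR = ΔT/Q = |1090 − 37.7|/21100 = 0.04987 K/W
Known resistances:
  R_silica brick = L/(kA) = 0.186/(1.29·20.8) = 0.006932 K/W
  R_calcium silicate = L/(kA) = 0.0300/(0.0600·20.8) = 0.02404 K/W
R_castable refractory = ΣR − ΣR_known = 0.04987 − 0.03097 = 0.01890 K/W
L/(kA) = 0.01890 ⇒ k = 0.272/(0.01890·20.8) = 0.692 W/m·K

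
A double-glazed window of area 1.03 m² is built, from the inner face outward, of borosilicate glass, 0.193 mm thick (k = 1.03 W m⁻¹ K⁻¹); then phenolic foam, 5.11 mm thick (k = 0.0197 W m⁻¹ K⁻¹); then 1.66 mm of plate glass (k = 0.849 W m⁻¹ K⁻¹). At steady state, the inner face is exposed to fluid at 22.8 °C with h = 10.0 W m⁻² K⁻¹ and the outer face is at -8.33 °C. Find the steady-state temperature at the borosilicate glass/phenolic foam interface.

T = 14.2 °C

Series thermal resistances, inner to outer:
  R_conv,in = 1/(hA) = 1/(10.0·1.03) = 0.09709 K/W
  R_borosilicate glass = L/(kA) = 1.93×10^-4/(1.03·1.03) = 1.819×10^-4 K/W
  R_phenolic foam = L/(kA) = 0.00511/(0.0197·1.03) = 0.2518 K/W
  R_plate glass = L/(kA) = 0.00166/(0.849·1.03) = 0.001898 K/W
ΣR = 0.09709 + 1.819×10^-4 + 0.2518 + 0.001898 = 0.3510 K/W
Q = ΔT/ΣR = (22.8 °C − -8.33 °C)/0.3510 = 88.69 W
From the inner boundary to the borosilicate glass/phenolic foam interface, ΣR_partial = 0.09727 K/W.
T_interface = T_in − Q·ΣR_partial = 22.8 °C − (88.69)(0.09727) = 14.2 °C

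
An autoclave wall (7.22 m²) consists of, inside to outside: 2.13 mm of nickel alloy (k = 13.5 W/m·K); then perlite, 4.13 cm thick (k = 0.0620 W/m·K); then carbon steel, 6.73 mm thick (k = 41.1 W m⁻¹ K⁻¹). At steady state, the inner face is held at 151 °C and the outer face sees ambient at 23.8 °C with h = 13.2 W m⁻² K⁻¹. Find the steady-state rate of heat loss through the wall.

Treat each layer as a resistance in series:
  R_nickel alloy = L/(kA) = 0.00213/(13.5·7.22) = 2.185×10^-5 K/W
  R_perlite = L/(kA) = 0.0413/(0.0620·7.22) = 0.09226 K/W
  R_carbon steel = L/(kA) = 0.00673/(41.1·7.22) = 2.268×10^-5 K/W
  R_conv,out = 1/(hA) = 1/(13.2·7.22) = 0.01049 K/W
ΣR = 2.185×10^-5 + 0.09226 + 2.268×10^-5 + 0.01049 = 0.1028 K/W
Q = ΔT/ΣR = (151 °C − 23.8 °C)/0.1028 = 1240 W

Q = 1240 W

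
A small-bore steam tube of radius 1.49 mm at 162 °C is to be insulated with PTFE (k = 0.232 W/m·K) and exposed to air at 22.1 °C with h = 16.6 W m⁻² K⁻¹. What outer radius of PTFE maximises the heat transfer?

r_cr = 1.40 cm

For a cylinder, r_cr = k_ins/h = 0.232/16.6 = 0.0140 m = 1.40 cm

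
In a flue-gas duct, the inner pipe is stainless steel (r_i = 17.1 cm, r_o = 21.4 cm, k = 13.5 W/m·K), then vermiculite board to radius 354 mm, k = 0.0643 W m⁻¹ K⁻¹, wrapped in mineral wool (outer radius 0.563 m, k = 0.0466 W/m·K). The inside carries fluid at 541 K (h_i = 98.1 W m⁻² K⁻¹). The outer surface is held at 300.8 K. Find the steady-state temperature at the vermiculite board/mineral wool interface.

Series thermal resistances, inner to outer:
  R'_conv,in = 1/(2πr h) = 1/(2π·0.171·98.1) = 0.009488 m·K/W
  R'_stainless steel = ln(0.214/0.171)/(2πk) = 0.2243/(2π·13.5) = 0.002644 m·K/W
  R'_vermiculite board = ln(0.354/0.214)/(2πk) = 0.5033/(2π·0.0643) = 1.246 m·K/W
  R'_mineral wool = ln(0.563/0.354)/(2πk) = 0.4640/(2π·0.0466) = 1.585 m·K/W
ΣR = 0.009488 + 0.002644 + 1.246 + 1.585 = 2.843 m·K/W
Q' = ΔT/ΣR = (541 K − 300.8 K)/2.843 = 84.49 W/m
From the inner boundary to the vermiculite board/mineral wool interface, ΣR_partial = 1.258 m·K/W.
T_interface = T_in − Q'·ΣR_partial = 541 K − (84.49)(1.258) = 435 K

T = 435 K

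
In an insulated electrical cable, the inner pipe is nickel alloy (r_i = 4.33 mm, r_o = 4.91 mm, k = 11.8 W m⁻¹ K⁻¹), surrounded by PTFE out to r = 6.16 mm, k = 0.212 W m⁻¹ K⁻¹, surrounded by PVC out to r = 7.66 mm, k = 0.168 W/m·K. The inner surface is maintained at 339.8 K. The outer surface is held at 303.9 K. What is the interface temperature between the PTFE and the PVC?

T = 323.5 K

Treat each layer as a resistance in series:
  R'_nickel alloy = ln(0.00491/0.00433)/(2πk) = 0.1257/(2π·11.8) = 0.001695 m·K/W
  R'_PTFE = ln(0.00616/0.00491)/(2πk) = 0.2268/(2π·0.212) = 0.1703 m·K/W
  R'_PVC = ln(0.00766/0.00616)/(2πk) = 0.2179/(2π·0.168) = 0.2065 m·K/W
ΣR = 0.001695 + 0.1703 + 0.2065 = 0.3785 m·K/W
Q' = ΔT/ΣR = (339.8 K − 303.9 K)/0.3785 = 94.85 W/m
From the inner boundary to the PTFE/PVC interface, ΣR_partial = 0.1720 m·K/W.
T_interface = T_in − Q'·ΣR_partial = 339.8 K − (94.85)(0.1720) = 323.5 K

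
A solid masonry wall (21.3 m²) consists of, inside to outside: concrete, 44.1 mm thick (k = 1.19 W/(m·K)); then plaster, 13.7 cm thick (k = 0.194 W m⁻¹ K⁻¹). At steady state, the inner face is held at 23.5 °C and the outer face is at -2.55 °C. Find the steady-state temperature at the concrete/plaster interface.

T = 22.2 °C

Resistance network (inner→outer):
  R_concrete = L/(kA) = 0.0441/(1.19·21.3) = 0.001740 K/W
  R_plaster = L/(kA) = 0.137/(0.194·21.3) = 0.03315 K/W
ΣR = 0.001740 + 0.03315 = 0.03489 K/W
Q = ΔT/ΣR = (23.5 °C − -2.55 °C)/0.03489 = 746.6 W
From the inner boundary to the concrete/plaster interface, ΣR_partial = 0.001740 K/W.
T_interface = T_in − Q·ΣR_partial = 23.5 °C − (746.6)(0.001740) = 22.2 °C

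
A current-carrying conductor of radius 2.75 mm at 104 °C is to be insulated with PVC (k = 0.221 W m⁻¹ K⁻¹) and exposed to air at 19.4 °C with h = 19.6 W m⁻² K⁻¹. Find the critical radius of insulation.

For a cylinder, r_cr = k_ins/h = 0.221/19.6 = 0.0113 m = 1.13 cm

r_cr = 1.13 cm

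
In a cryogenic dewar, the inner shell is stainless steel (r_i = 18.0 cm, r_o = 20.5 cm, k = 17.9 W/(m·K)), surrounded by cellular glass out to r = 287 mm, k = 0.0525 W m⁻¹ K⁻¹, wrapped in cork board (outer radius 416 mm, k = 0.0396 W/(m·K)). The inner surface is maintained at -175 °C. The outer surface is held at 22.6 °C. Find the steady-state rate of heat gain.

Resistance network (inner→outer):
  R_stainless steel = (1/0.180 − 1/0.205)/(4πk) = 0.6775/(4π·17.9) = 0.003012 K/W
  R_cellular glass = (1/0.205 − 1/0.287)/(4πk) = 1.394/(4π·0.0525) = 2.113 K/W
  R_cork board = (1/0.287 − 1/0.416)/(4πk) = 1.080/(4π·0.0396) = 2.171 K/W
ΣR = 0.003012 + 2.113 + 2.171 = 4.287 K/W
Q = ΔT/ΣR = (-175 °C − 22.6 °C)/4.287 = -46.1 W
(Negative Q ⇒ heat flows inward; heat gain = 46.1 W.)

Q = 46.1 W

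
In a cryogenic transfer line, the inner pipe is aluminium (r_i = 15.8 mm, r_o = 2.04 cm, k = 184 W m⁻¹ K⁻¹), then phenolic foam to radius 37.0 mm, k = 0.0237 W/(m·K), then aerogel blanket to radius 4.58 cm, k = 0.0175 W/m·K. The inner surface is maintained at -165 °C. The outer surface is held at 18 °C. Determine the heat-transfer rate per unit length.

Resistance network (inner→outer):
  R'_aluminium = ln(0.0204/0.0158)/(2πk) = 0.2555/(2π·184) = 2.210×10^-4 m·K/W
  R'_phenolic foam = ln(0.0370/0.0204)/(2πk) = 0.5954/(2π·0.0237) = 3.998 m·K/W
  R'_aerogel blanket = ln(0.0458/0.0370)/(2πk) = 0.2134/(2π·0.0175) = 1.940 m·K/W
ΣR = 2.210×10^-4 + 3.998 + 1.940 = 5.938 m·K/W
Q' = ΔT/ΣR = (-165 °C − 18 °C)/5.938 = -30.8 W/m
(Negative Q' ⇒ heat flows inward; heat gain = 30.8 W/m.)

Q' = 30.8 W/m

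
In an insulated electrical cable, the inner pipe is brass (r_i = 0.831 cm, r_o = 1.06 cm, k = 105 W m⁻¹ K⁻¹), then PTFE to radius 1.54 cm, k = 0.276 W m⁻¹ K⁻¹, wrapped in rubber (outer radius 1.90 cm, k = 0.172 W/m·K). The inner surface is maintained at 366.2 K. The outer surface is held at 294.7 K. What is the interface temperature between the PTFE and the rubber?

T = 328.6 K

Resistance network (inner→outer):
  R'_brass = ln(0.0106/0.00831)/(2πk) = 0.2434/(2π·105) = 3.689×10^-4 m·K/W
  R'_PTFE = ln(0.0154/0.0106)/(2πk) = 0.3735/(2π·0.276) = 0.2154 m·K/W
  R'_rubber = ln(0.0190/0.0154)/(2πk) = 0.2101/(2π·0.172) = 0.1944 m·K/W
ΣR = 3.689×10^-4 + 0.2154 + 0.1944 = 0.4102 m·K/W
Q' = ΔT/ΣR = (366.2 K − 294.7 K)/0.4102 = 174.3 W/m
From the inner boundary to the PTFE/rubber interface, ΣR_partial = 0.2158 m·K/W.
T_interface = T_in − Q'·ΣR_partial = 366.2 K − (174.3)(0.2158) = 328.6 K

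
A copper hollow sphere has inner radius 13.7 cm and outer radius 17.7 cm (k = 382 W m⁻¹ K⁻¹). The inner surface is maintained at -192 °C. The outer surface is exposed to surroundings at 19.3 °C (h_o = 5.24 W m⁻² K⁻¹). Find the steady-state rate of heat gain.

Q = 436 W

Series thermal resistances, inner to outer:
  R_copper = (1/0.137 − 1/0.177)/(4πk) = 1.650/(4π·382) = 3.436×10^-4 K/W
  R_conv,out = 1/(4πr²h) = 1/(4π·0.177²·5.24) = 0.4847 K/W
ΣR = 3.436×10^-4 + 0.4847 = 0.4850 K/W
Q = ΔT/ΣR = (-192 °C − 19.3 °C)/0.4850 = -436 W
(Negative Q ⇒ heat flows inward; heat gain = 436 W.)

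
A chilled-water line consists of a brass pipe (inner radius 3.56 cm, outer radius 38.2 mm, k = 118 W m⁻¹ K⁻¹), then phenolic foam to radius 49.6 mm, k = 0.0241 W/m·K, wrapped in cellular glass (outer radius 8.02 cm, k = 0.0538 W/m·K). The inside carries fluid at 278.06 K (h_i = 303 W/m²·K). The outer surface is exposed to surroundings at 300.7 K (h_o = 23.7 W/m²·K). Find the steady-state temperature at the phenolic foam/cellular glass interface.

T = 290.2 K

Treat each layer as a resistance in series:
  R'_conv,in = 1/(2πr h) = 1/(2π·0.0356·303) = 0.01475 m·K/W
  R'_brass = ln(0.0382/0.0356)/(2πk) = 0.07049/(2π·118) = 9.507×10^-5 m·K/W
  R'_phenolic foam = ln(0.0496/0.0382)/(2πk) = 0.2612/(2π·0.0241) = 1.725 m·K/W
  R'_cellular glass = ln(0.0802/0.0496)/(2πk) = 0.4805/(2π·0.0538) = 1.422 m·K/W
  R'_conv,out = 1/(2πr h) = 1/(2π·0.0802·23.7) = 0.08373 m·K/W
ΣR = 0.01475 + 9.507×10^-5 + 1.725 + 1.422 + 0.08373 = 3.246 m·K/W
Q' = ΔT/ΣR = (278.06 K − 300.7 K)/3.246 = -6.975 W/m
From the inner boundary to the phenolic foam/cellular glass interface, ΣR_partial = 1.740 m·K/W.
T_interface = T_in − Q'·ΣR_partial = 278.06 K − (-6.975)(1.740) = 290.2 K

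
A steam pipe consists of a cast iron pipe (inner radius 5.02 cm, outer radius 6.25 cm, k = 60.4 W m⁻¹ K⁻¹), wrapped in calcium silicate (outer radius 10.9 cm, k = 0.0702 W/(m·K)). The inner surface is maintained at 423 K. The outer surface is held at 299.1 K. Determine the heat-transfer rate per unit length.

Q' = 98.2 W/m

Resistance network (inner→outer):
  R'_cast iron = ln(0.0625/0.0502)/(2πk) = 0.2192/(2π·60.4) = 5.775×10^-4 m·K/W
  R'_calcium silicate = ln(0.109/0.0625)/(2πk) = 0.5562/(2π·0.0702) = 1.261 m·K/W
ΣR = 5.775×10^-4 + 1.261 = 1.262 m·K/W
Q' = ΔT/ΣR = (423 K − 299.1 K)/1.262 = 98.2 W/m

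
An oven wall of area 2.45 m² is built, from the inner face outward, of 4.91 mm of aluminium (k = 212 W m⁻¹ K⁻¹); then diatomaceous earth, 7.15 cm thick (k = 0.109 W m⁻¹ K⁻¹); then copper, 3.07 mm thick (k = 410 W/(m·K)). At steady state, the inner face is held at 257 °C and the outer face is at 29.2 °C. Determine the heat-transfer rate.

Resistance network (inner→outer):
  R_aluminium = L/(kA) = 0.00491/(212·2.45) = 9.453×10^-6 K/W
  R_diatomaceous earth = L/(kA) = 0.0715/(0.109·2.45) = 0.2677 K/W
  R_copper = L/(kA) = 0.00307/(410·2.45) = 3.056×10^-6 K/W
ΣR = 9.453×10^-6 + 0.2677 + 3.056×10^-6 = 0.2677 K/W
Q = ΔT/ΣR = (257 °C − 29.2 °C)/0.2677 = 851 W

Q = 851 W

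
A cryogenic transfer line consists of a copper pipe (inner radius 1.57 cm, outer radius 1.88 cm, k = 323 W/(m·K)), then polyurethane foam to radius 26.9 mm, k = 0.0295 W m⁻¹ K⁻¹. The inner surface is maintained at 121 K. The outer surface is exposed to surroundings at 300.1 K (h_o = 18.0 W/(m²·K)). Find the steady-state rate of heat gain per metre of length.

Q' = 79.2 W/m

Treat each layer as a resistance in series:
  R'_copper = ln(0.0188/0.0157)/(2πk) = 0.1802/(2π·323) = 8.879×10^-5 m·K/W
  R'_polyurethane foam = ln(0.0269/0.0188)/(2πk) = 0.3583/(2π·0.0295) = 1.933 m·K/W
  R'_conv,out = 1/(2πr h) = 1/(2π·0.0269·18.0) = 0.3287 m·K/W
ΣR = 8.879×10^-5 + 1.933 + 0.3287 = 2.262 m·K/W
Q' = ΔT/ΣR = (121 K − 300.1 K)/2.262 = -79.2 W/m
(Negative Q' ⇒ heat flows inward; heat gain = 79.2 W/m.)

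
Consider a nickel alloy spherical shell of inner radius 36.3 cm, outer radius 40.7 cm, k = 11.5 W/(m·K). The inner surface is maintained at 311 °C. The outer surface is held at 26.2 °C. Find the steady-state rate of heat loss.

Q = 138 kW

Q = 4πk·ΔT/(1/r₁ − 1/r₂) = 4π × 11.5 × 284.8 / (1/0.363 − 1/0.407) = 1.38×10^5 W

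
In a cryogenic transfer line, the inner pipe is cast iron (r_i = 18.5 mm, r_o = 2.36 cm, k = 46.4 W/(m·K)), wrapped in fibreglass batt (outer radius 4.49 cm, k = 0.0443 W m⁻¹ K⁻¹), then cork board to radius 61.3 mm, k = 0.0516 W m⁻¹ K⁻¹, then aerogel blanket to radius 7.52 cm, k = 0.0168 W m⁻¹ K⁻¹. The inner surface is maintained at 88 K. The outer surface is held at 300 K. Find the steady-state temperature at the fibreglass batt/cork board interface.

Treat each layer as a resistance in series:
  R'_cast iron = ln(0.0236/0.0185)/(2πk) = 0.2435/(2π·46.4) = 8.351×10^-4 m·K/W
  R'_fibreglass batt = ln(0.0449/0.0236)/(2πk) = 0.6432/(2π·0.0443) = 2.311 m·K/W
  R'_cork board = ln(0.0613/0.0449)/(2πk) = 0.3113/(2π·0.0516) = 0.9603 m·K/W
  R'_aerogel blanket = ln(0.0752/0.0613)/(2πk) = 0.2044/(2π·0.0168) = 1.936 m·K/W
ΣR = 8.351×10^-4 + 2.311 + 0.9603 + 1.936 = 5.208 m·K/W
Q' = ΔT/ΣR = (88 K − 300 K)/5.208 = -40.71 W/m
From the inner boundary to the fibreglass batt/cork board interface, ΣR_partial = 2.312 m·K/W.
T_interface = T_in − Q'·ΣR_partial = 88 K − (-40.71)(2.312) = 182.1 K

T = 182.1 K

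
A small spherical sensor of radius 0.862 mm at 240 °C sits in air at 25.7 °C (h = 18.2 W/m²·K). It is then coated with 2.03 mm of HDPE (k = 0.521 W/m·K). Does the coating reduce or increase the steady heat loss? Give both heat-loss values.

Critical radius for a sphere: r_cr = 2k/h = 0.0573 m = 5.73 cm.
Outer radius after coating: r₂ = 8.62×10^-4 + 0.00203 = 0.002892 m.
Since r₁ < r_cr and r₂ ≤ r_cr, the coating moves toward the maximum at r_cr — heat loss rises.
Bare: R = 1/(4πr₁²h) = 5884 K/W; Q = 214.3/5884 = 0.0364 W.
Coated: R = R_cond + R_conv = 647.2 K/W; Q = 214.3/647.2 = 0.331 W.

increases: 0.0364 → 0.331 W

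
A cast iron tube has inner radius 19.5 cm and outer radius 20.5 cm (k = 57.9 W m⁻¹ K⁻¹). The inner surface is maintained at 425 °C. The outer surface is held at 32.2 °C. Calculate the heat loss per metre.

Q' = 2860 kW/m

Q' = 2πk·ΔT/ln(r₂/r₁) = 2π × 57.9 × 392.8 / ln(0.205/0.195) = 2.86×10^6 W/m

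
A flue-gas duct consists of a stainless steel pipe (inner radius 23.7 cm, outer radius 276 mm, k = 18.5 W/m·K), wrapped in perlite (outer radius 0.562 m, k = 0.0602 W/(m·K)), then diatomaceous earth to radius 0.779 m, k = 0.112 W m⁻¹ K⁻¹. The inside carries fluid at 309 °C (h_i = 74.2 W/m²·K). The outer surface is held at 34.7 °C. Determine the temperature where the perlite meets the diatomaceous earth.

T = 88.8 °C

Series thermal resistances, inner to outer:
  R'_conv,in = 1/(2πr h) = 1/(2π·0.237·74.2) = 0.009050 m·K/W
  R'_stainless steel = ln(0.276/0.237)/(2πk) = 0.1523/(2π·18.5) = 0.001311 m·K/W
  R'_perlite = ln(0.562/0.276)/(2πk) = 0.7111/(2π·0.0602) = 1.880 m·K/W
  R'_diatomaceous earth = ln(0.779/0.562)/(2πk) = 0.3265/(2π·0.112) = 0.4640 m·K/W
ΣR = 0.009050 + 0.001311 + 1.880 + 0.4640 = 2.354 m·K/W
Q' = ΔT/ΣR = (309 °C − 34.7 °C)/2.354 = 116.5 W/m
From the inner boundary to the perlite/diatomaceous earth interface, ΣR_partial = 1.890 m·K/W.
T_interface = T_in − Q'·ΣR_partial = 309 °C − (116.5)(1.890) = 88.8 °C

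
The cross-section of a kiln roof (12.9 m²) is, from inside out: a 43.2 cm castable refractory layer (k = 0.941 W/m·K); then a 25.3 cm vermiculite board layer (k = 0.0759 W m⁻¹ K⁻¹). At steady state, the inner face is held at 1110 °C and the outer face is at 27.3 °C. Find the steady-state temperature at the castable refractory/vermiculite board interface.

Treat each layer as a resistance in series:
  R_castable refractory = L/(kA) = 0.432/(0.941·12.9) = 0.03559 K/W
  R_vermiculite board = L/(kA) = 0.253/(0.0759·12.9) = 0.2584 K/W
ΣR = 0.03559 + 0.2584 = 0.2940 K/W
Q = ΔT/ΣR = (1110 °C − 27.3 °C)/0.2940 = 3683 W
From the inner boundary to the castable refractory/vermiculite board interface, ΣR_partial = 0.03559 K/W.
T_interface = T_in − Q·ΣR_partial = 1110 °C − (3683)(0.03559) = 979 °C

T = 979 °C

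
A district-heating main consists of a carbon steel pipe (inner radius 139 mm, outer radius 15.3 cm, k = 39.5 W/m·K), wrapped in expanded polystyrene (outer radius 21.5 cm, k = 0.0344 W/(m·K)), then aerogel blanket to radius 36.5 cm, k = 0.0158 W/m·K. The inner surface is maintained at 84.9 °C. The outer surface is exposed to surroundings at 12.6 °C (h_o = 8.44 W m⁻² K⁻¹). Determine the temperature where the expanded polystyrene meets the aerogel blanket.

T = 68.5 °C

Resistance network (inner→outer):
  R'_carbon steel = ln(0.153/0.139)/(2πk) = 0.09596/(2π·39.5) = 3.867×10^-4 m·K/W
  R'_expanded polystyrene = ln(0.215/0.153)/(2πk) = 0.3402/(2π·0.0344) = 1.574 m·K/W
  R'_aerogel blanket = ln(0.365/0.215)/(2πk) = 0.5293/(2π·0.0158) = 5.331 m·K/W
  R'_conv,out = 1/(2πr h) = 1/(2π·0.365·8.44) = 0.05166 m·K/W
ΣR = 3.867×10^-4 + 1.574 + 5.331 + 0.05166 = 6.957 m·K/W
Q' = ΔT/ΣR = (84.9 °C − 12.6 °C)/6.957 = 10.39 W/m
From the inner boundary to the expanded polystyrene/aerogel blanket interface, ΣR_partial = 1.574 m·K/W.
T_interface = T_in − Q'·ΣR_partial = 84.9 °C − (10.39)(1.574) = 68.5 °C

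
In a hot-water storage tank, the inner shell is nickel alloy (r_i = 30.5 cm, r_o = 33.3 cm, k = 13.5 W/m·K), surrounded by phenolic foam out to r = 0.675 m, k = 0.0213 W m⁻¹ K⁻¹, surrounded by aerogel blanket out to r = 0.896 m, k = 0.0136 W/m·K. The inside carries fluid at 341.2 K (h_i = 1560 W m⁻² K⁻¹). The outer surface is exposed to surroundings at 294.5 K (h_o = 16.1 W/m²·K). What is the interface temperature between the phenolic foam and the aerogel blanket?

Resistance network (inner→outer):
  R_conv,in = 1/(4πr²h) = 1/(4π·0.305²·1560) = 5.484×10^-4 K/W
  R_nickel alloy = (1/0.305 − 1/0.333)/(4πk) = 0.2757/(4π·13.5) = 0.001625 K/W
  R_phenolic foam = (1/0.333 − 1/0.675)/(4πk) = 1.522/(4π·0.0213) = 5.684 K/W
  R_aerogel blanket = (1/0.675 − 1/0.896)/(4πk) = 0.3654/(4π·0.0136) = 2.138 K/W
  R_conv,out = 1/(4πr²h) = 1/(4π·0.896²·16.1) = 0.006157 K/W
ΣR = 5.484×10^-4 + 0.001625 + 5.684 + 2.138 + 0.006157 = 7.830 K/W
Q = ΔT/ΣR = (341.2 K − 294.5 K)/7.830 = 5.964 W
From the inner boundary to the phenolic foam/aerogel blanket interface, ΣR_partial = 5.686 K/W.
T_interface = T_in − Q·ΣR_partial = 341.2 K − (5.964)(5.686) = 307.3 K

T = 307.3 K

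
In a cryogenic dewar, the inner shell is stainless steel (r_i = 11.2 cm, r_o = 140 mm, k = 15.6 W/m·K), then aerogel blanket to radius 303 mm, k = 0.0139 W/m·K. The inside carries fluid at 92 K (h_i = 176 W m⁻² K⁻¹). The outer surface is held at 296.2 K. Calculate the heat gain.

Series thermal resistances, inner to outer:
  R_conv,in = 1/(4πr²h) = 1/(4π·0.112²·176) = 0.03604 K/W
  R_stainless steel = (1/0.112 − 1/0.140)/(4πk) = 1.786/(4π·15.6) = 0.009109 K/W
  R_aerogel blanket = (1/0.140 − 1/0.303)/(4πk) = 3.843/(4π·0.0139) = 22.00 K/W
ΣR = 0.03604 + 0.009109 + 22.00 = 22.05 K/W
Q = ΔT/ΣR = (92 K − 296.2 K)/22.05 = -9.26 W
(Negative Q ⇒ heat flows inward; heat gain = 9.26 W.)

Q = 9.26 W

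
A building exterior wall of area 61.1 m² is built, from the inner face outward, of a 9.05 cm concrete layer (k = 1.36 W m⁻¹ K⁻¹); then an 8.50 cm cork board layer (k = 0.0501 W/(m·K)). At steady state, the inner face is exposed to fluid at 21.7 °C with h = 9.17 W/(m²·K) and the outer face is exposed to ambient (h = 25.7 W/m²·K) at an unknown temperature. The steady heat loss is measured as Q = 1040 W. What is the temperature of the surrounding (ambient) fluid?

Sum the resistances:
  R_conv,in = 1/(hA) = 1/(9.17·61.1) = 0.001785 K/W
  R_concrete = L/(kA) = 0.0905/(1.36·61.1) = 0.001089 K/W
  R_cork board = L/(kA) = 0.0850/(0.0501·61.1) = 0.02777 K/W
  R_conv,out = 1/(hA) = 1/(25.7·61.1) = 6.368×10^-4 K/W
ΣR = 0.03128 K/W
ΔT = Q·ΣR = 1040 × 0.03128 = 32.53 K
Heat flows outward, so T_out = T_in − ΔT = 21.7 − 32.53 = -10.8 °C

T_out = -10.8 °C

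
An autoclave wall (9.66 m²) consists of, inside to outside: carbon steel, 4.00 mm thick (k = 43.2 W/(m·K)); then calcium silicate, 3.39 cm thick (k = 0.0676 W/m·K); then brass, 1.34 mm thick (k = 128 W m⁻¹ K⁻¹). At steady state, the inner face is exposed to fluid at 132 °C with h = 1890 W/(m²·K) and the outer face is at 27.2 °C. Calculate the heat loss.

Q = 2020 W

Treat each layer as a resistance in series:
  R_conv,in = 1/(hA) = 1/(1890·9.66) = 5.477×10^-5 K/W
  R_carbon steel = L/(kA) = 0.00400/(43.2·9.66) = 9.585×10^-6 K/W
  R_calcium silicate = L/(kA) = 0.0339/(0.0676·9.66) = 0.05191 K/W
  R_brass = L/(kA) = 0.00134/(128·9.66) = 1.084×10^-6 K/W
ΣR = 5.477×10^-5 + 9.585×10^-6 + 0.05191 + 1.084×10^-6 = 0.05198 K/W
Q = ΔT/ΣR = (132 °C − 27.2 °C)/0.05198 = 2020 W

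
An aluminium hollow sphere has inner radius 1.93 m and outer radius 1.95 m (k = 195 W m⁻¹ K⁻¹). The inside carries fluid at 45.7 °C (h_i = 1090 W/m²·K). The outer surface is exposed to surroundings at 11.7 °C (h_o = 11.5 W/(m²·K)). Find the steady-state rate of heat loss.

Treat each layer as a resistance in series:
  R_conv,in = 1/(4πr²h) = 1/(4π·1.93²·1090) = 1.960×10^-5 K/W
  R_aluminium = (1/1.93 − 1/1.95)/(4πk) = 0.005314/(4π·195) = 2.169×10^-6 K/W
  R_conv,out = 1/(4πr²h) = 1/(4π·1.95²·11.5) = 0.001820 K/W
ΣR = 1.960×10^-5 + 2.169×10^-6 + 0.001820 = 0.001842 K/W
Q = ΔT/ΣR = (45.7 °C − 11.7 °C)/0.001842 = 18500 W

Q = 18.5 kW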